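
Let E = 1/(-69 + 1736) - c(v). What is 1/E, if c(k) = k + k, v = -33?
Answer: 1667/110023 ≈ 0.015151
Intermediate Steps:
c(k) = 2*k
E = 110023/1667 (E = 1/(-69 + 1736) - 2*(-33) = 1/1667 - 1*(-66) = 1/1667 + 66 = 110023/1667 ≈ 66.001)
1/E = 1/(110023/1667) = 1667/110023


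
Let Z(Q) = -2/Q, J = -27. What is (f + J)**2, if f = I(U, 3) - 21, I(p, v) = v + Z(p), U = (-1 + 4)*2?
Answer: 18496/9 ≈ 2055.1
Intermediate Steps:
U = 6 (U = 3*2 = 6)
I(p, v) = v - 2/p
f = -55/3 (f = (3 - 2/6) - 21 = (3 - 2*1/6) - 21 = (3 - 1/3) - 21 = 8/3 - 21 = -55/3 ≈ -18.333)
(f + J)**2 = (-55/3 - 27)**2 = (-136/3)**2 = 18496/9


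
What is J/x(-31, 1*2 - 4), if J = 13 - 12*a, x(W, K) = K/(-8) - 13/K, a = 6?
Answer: -236/27 ≈ -8.7407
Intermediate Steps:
x(W, K) = -13/K - K/8 (x(W, K) = K*(-⅛) - 13/K = -K/8 - 13/K = -13/K - K/8)
J = -59 (J = 13 - 12*6 = 13 - 72 = -59)
J/x(-31, 1*2 - 4) = -59/(-13/(1*2 - 4) - (1*2 - 4)/8) = -59/(-13/(2 - 4) - (2 - 4)/8) = -59/(-13/(-2) - ⅛*(-2)) = -59/(-13*(-½) + ¼) = -59/(13/2 + ¼) = -59/27/4 = -59*4/27 = -236/27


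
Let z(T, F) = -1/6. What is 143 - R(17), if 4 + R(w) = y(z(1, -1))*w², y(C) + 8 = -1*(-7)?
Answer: 436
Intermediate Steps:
z(T, F) = -⅙ (z(T, F) = -1*⅙ = -⅙)
y(C) = -1 (y(C) = -8 - 1*(-7) = -8 + 7 = -1)
R(w) = -4 - w²
143 - R(17) = 143 - (-4 - 1*17²) = 143 - (-4 - 1*289) = 143 - (-4 - 289) = 143 - 1*(-293) = 143 + 293 = 436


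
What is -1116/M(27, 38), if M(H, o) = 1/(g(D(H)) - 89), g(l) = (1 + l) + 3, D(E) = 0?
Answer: 94860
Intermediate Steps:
g(l) = 4 + l
M(H, o) = -1/85 (M(H, o) = 1/((4 + 0) - 89) = 1/(4 - 89) = 1/(-85) = -1/85)
-1116/M(27, 38) = -1116/(-1/85) = -1116*(-85) = 94860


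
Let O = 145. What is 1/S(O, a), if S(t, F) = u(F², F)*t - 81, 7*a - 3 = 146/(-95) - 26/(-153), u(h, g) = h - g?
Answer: -42253245/4518402661 ≈ -0.0093514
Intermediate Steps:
a = 3391/14535 (a = 3/7 + (146/(-95) - 26/(-153))/7 = 3/7 + (146*(-1/95) - 26*(-1/153))/7 = 3/7 + (-146/95 + 26/153)/7 = 3/7 + (⅐)*(-19868/14535) = 3/7 - 19868/101745 = 3391/14535 ≈ 0.23330)
S(t, F) = -81 + t*(F² - F) (S(t, F) = (F² - F)*t - 81 = t*(F² - F) - 81 = -81 + t*(F² - F))
1/S(O, a) = 1/(-81 + (3391/14535)*145*(-1 + 3391/14535)) = 1/(-81 + (3391/14535)*145*(-11144/14535)) = 1/(-81 - 1095889816/42253245) = 1/(-4518402661/42253245) = -42253245/4518402661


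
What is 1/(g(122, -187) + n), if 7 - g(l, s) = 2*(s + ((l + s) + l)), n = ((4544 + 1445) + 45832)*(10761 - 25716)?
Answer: -1/774982788 ≈ -1.2904e-9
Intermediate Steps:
n = -774983055 (n = (5989 + 45832)*(-14955) = 51821*(-14955) = -774983055)
g(l, s) = 7 - 4*l - 4*s (g(l, s) = 7 - 2*(s + ((l + s) + l)) = 7 - 2*(s + (s + 2*l)) = 7 - 2*(2*l + 2*s) = 7 - (4*l + 4*s) = 7 + (-4*l - 4*s) = 7 - 4*l - 4*s)
1/(g(122, -187) + n) = 1/((7 - 4*122 - 4*(-187)) - 774983055) = 1/((7 - 488 + 748) - 774983055) = 1/(267 - 774983055) = 1/(-774982788) = -1/774982788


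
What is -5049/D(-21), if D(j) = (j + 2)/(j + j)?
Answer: -212058/19 ≈ -11161.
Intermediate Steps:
D(j) = (2 + j)/(2*j) (D(j) = (2 + j)/((2*j)) = (2 + j)*(1/(2*j)) = (2 + j)/(2*j))
-5049/D(-21) = -5049*(-42/(2 - 21)) = -5049/((1/2)*(-1/21)*(-19)) = -5049/19/42 = -5049*42/19 = -212058/19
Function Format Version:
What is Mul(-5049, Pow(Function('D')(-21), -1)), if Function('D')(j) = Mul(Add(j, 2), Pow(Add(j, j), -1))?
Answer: Rational(-212058, 19) ≈ -11161.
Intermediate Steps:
Function('D')(j) = Mul(Rational(1, 2), Pow(j, -1), Add(2, j)) (Function('D')(j) = Mul(Add(2, j), Pow(Mul(2, j), -1)) = Mul(Add(2, j), Mul(Rational(1, 2), Pow(j, -1))) = Mul(Rational(1, 2), Pow(j, -1), Add(2, j)))
Mul(-5049, Pow(Function('D')(-21), -1)) = Mul(-5049, Pow(Mul(Rational(1, 2), Pow(-21, -1), Add(2, -21)), -1)) = Mul(-5049, Pow(Mul(Rational(1, 2), Rational(-1, 21), -19), -1)) = Mul(-5049, Pow(Rational(19, 42), -1)) = Mul(-5049, Rational(42, 19)) = Rational(-212058, 19)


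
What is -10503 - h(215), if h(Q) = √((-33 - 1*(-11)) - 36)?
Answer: -10503 - I*√58 ≈ -10503.0 - 7.6158*I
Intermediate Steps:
h(Q) = I*√58 (h(Q) = √((-33 + 11) - 36) = √(-22 - 36) = √(-58) = I*√58)
-10503 - h(215) = -10503 - I*√58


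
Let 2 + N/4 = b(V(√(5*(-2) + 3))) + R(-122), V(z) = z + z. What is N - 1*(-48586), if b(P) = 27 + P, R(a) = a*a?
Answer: 108222 + 8*I*√7 ≈ 1.0822e+5 + 21.166*I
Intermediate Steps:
V(z) = 2*z
R(a) = a²
N = 59636 + 8*I*√7 (N = -8 + 4*((27 + 2*√(5*(-2) + 3)) + (-122)²) = -8 + 4*((27 + 2*√(-10 + 3)) + 14884) = -8 + 4*((27 + 2*√(-7)) + 14884) = -8 + 4*((27 + 2*(I*√7)) + 14884) = -8 + 4*((27 + 2*I*√7) + 14884) = -8 + 4*(14911 + 2*I*√7) = -8 + (59644 + 8*I*√7) = 59636 + 8*I*√7 ≈ 59636.0 + 21.166*I)
N - 1*(-48586) = (59636 + 8*I*√7) - 1*(-48586) = (59636 + 8*I*√7) + 48586 = 108222 + 8*I*√7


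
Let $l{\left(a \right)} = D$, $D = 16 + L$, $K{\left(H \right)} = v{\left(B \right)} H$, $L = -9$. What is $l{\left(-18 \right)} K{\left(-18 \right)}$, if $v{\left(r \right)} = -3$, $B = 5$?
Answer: $378$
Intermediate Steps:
$K{\left(H \right)} = - 3 H$
$D = 7$ ($D = 16 - 9 = 7$)
$l{\left(a \right)} = 7$
$l{\left(-18 \right)} K{\left(-18 \right)} = 7 \left(\left(-3\right) \left(-18\right)\right) = 7 \cdot 54 = 378$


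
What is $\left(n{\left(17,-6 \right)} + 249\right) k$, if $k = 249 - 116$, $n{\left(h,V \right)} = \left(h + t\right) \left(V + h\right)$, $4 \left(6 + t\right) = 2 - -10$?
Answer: $53599$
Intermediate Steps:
$t = -3$ ($t = -6 + \frac{2 - -10}{4} = -6 + \frac{2 + 10}{4} = -6 + \frac{1}{4} \cdot 12 = -6 + 3 = -3$)
$n{\left(h,V \right)} = \left(-3 + h\right) \left(V + h\right)$ ($n{\left(h,V \right)} = \left(h - 3\right) \left(V + h\right) = \left(-3 + h\right) \left(V + h\right)$)
$k = 133$
$\left(n{\left(17,-6 \right)} + 249\right) k = \left(\left(17^{2} - -18 - 51 - 102\right) + 249\right) 133 = \left(\left(289 + 18 - 51 - 102\right) + 249\right) 133 = \left(154 + 249\right) 133 = 403 \cdot 133 = 53599$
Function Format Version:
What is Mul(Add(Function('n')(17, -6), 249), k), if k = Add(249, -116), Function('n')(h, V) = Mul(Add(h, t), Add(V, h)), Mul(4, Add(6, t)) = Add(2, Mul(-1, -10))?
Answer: 53599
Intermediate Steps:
t = -3 (t = Add(-6, Mul(Rational(1, 4), Add(2, Mul(-1, -10)))) = Add(-6, Mul(Rational(1, 4), Add(2, 10))) = Add(-6, Mul(Rational(1, 4), 12)) = Add(-6, 3) = -3)
Function('n')(h, V) = Mul(Add(-3, h), Add(V, h)) (Function('n')(h, V) = Mul(Add(h, -3), Add(V, h)) = Mul(Add(-3, h), Add(V, h)))
k = 133
Mul(Add(Function('n')(17, -6), 249), k) = Mul(Add(Add(Pow(17, 2), Mul(-3, -6), Mul(-3, 17), Mul(-6, 17)), 249), 133) = Mul(Add(Add(289, 18, -51, -102), 249), 133) = Mul(Add(154, 249), 133) = Mul(403, 133) = 53599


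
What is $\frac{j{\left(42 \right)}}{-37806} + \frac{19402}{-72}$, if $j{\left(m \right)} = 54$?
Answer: $- \frac{61126325}{226836} \approx -269.47$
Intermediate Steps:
$\frac{j{\left(42 \right)}}{-37806} + \frac{19402}{-72} = \frac{54}{-37806} + \frac{19402}{-72} = 54 \left(- \frac{1}{37806}\right) + 19402 \left(- \frac{1}{72}\right) = - \frac{9}{6301} - \frac{9701}{36} = - \frac{61126325}{226836}$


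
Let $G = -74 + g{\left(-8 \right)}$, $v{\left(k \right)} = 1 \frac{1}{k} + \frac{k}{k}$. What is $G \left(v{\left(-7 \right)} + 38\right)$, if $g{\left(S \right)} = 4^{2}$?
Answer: $- \frac{15776}{7} \approx -2253.7$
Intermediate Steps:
$g{\left(S \right)} = 16$
$v{\left(k \right)} = 1 + \frac{1}{k}$ ($v{\left(k \right)} = \frac{1}{k} + 1 = 1 + \frac{1}{k}$)
$G = -58$ ($G = -74 + 16 = -58$)
$G \left(v{\left(-7 \right)} + 38\right) = - 58 \left(\frac{1 - 7}{-7} + 38\right) = - 58 \left(\left(- \frac{1}{7}\right) \left(-6\right) + 38\right) = - 58 \left(\frac{6}{7} + 38\right) = \left(-58\right) \frac{272}{7} = - \frac{15776}{7}$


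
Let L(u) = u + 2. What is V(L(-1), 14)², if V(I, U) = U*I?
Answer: 196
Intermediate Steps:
L(u) = 2 + u
V(I, U) = I*U
V(L(-1), 14)² = ((2 - 1)*14)² = (1*14)² = 14² = 196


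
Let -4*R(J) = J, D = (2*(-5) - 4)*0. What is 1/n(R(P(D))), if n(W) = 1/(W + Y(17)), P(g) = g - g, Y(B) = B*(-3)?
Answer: -51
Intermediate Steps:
Y(B) = -3*B
D = 0 (D = (-10 - 4)*0 = -14*0 = 0)
P(g) = 0
R(J) = -J/4
n(W) = 1/(-51 + W) (n(W) = 1/(W - 3*17) = 1/(W - 51) = 1/(-51 + W))
1/n(R(P(D))) = 1/(1/(-51 - ¼*0)) = 1/(1/(-51 + 0)) = 1/(1/(-51)) = 1/(-1/51) = -51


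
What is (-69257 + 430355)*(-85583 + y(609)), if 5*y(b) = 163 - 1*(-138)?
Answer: -154410560172/5 ≈ -3.0882e+10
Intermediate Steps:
y(b) = 301/5 (y(b) = (163 - 1*(-138))/5 = (163 + 138)/5 = (⅕)*301 = 301/5)
(-69257 + 430355)*(-85583 + y(609)) = (-69257 + 430355)*(-85583 + 301/5) = 361098*(-427614/5) = -154410560172/5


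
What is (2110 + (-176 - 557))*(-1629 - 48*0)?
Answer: -2243133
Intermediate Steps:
(2110 + (-176 - 557))*(-1629 - 48*0) = (2110 - 733)*(-1629 + 0) = 1377*(-1629) = -2243133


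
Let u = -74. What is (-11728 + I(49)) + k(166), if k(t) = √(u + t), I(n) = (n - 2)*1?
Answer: -11681 + 2*√23 ≈ -11671.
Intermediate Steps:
I(n) = -2 + n (I(n) = (-2 + n)*1 = -2 + n)
k(t) = √(-74 + t)
(-11728 + I(49)) + k(166) = (-11728 + (-2 + 49)) + √(-74 + 166) = (-11728 + 47) + √92 = -11681 + 2*√23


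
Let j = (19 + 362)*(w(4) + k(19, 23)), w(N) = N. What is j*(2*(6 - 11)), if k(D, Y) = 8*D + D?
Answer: -666750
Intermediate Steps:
k(D, Y) = 9*D
j = 66675 (j = (19 + 362)*(4 + 9*19) = 381*(4 + 171) = 381*175 = 66675)
j*(2*(6 - 11)) = 66675*(2*(6 - 11)) = 66675*(2*(-5)) = 66675*(-10) = -666750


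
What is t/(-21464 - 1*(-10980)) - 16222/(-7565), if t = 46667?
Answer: -182964407/79311460 ≈ -2.3069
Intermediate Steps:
t/(-21464 - 1*(-10980)) - 16222/(-7565) = 46667/(-21464 - 1*(-10980)) - 16222/(-7565) = 46667/(-21464 + 10980) - 16222*(-1/7565) = 46667/(-10484) + 16222/7565 = 46667*(-1/10484) + 16222/7565 = -46667/10484 + 16222/7565 = -182964407/79311460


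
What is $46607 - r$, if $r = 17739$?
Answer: $28868$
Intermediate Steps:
$46607 - r = 46607 - 17739 = 28868$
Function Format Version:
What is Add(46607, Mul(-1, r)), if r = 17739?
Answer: 28868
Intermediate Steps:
Add(46607, Mul(-1, r)) = Add(46607, Mul(-1, 17739)) = Add(46607, -17739) = 28868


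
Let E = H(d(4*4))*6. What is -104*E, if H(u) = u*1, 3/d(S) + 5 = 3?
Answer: 936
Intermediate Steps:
d(S) = -3/2 (d(S) = 3/(-5 + 3) = 3/(-2) = 3*(-1/2) = -3/2)
H(u) = u
E = -9 (E = -3/2*6 = -9)
-104*E = -104*(-9) = 936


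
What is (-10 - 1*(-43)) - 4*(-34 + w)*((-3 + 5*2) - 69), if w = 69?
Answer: 8713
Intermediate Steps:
(-10 - 1*(-43)) - 4*(-34 + w)*((-3 + 5*2) - 69) = (-10 - 1*(-43)) - 4*(-34 + 69)*((-3 + 5*2) - 69) = (-10 + 43) - 140*((-3 + 10) - 69) = 33 - 140*(7 - 69) = 33 - 140*(-62) = 33 - 4*(-2170) = 33 + 8680 = 8713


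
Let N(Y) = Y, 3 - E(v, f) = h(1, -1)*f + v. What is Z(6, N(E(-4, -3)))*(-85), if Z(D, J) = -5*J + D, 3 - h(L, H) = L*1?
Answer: 5015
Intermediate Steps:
h(L, H) = 3 - L
E(v, f) = 3 - v - 2*f (E(v, f) = 3 - ((3 - 1*1)*f + v) = 3 - ((3 - 1)*f + v) = 3 - (2*f + v) = 3 - (v + 2*f) = 3 + (-v - 2*f) = 3 - v - 2*f)
Z(D, J) = D - 5*J
Z(6, N(E(-4, -3)))*(-85) = (6 - 5*(3 - 1*(-4) - 2*(-3)))*(-85) = (6 - 5*(3 + 4 + 6))*(-85) = (6 - 5*13)*(-85) = (6 - 65)*(-85) = -59*(-85) = 5015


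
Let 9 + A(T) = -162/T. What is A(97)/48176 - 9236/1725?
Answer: -43162278367/8061049200 ≈ -5.3544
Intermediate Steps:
A(T) = -9 - 162/T
A(97)/48176 - 9236/1725 = (-9 - 162/97)/48176 - 9236/1725 = (-9 - 162*1/97)*(1/48176) - 9236*1/1725 = (-9 - 162/97)*(1/48176) - 9236/1725 = -1035/97*1/48176 - 9236/1725 = -1035/4673072 - 9236/1725 = -43162278367/8061049200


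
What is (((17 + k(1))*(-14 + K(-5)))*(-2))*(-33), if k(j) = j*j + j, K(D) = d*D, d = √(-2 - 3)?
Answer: -17556 - 6270*I*√5 ≈ -17556.0 - 14020.0*I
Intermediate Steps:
d = I*√5 (d = √(-5) = I*√5 ≈ 2.2361*I)
K(D) = I*D*√5 (K(D) = (I*√5)*D = I*D*√5)
k(j) = j + j² (k(j) = j² + j = j + j²)
(((17 + k(1))*(-14 + K(-5)))*(-2))*(-33) = (((17 + 1*(1 + 1))*(-14 + I*(-5)*√5))*(-2))*(-33) = (((17 + 1*2)*(-14 - 5*I*√5))*(-2))*(-33) = (((17 + 2)*(-14 - 5*I*√5))*(-2))*(-33) = ((19*(-14 - 5*I*√5))*(-2))*(-33) = ((-266 - 95*I*√5)*(-2))*(-33) = (532 + 190*I*√5)*(-33) = -17556 - 6270*I*√5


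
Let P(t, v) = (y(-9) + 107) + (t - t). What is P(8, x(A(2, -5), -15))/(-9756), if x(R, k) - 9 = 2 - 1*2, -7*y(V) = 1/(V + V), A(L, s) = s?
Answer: -13483/1229256 ≈ -0.010968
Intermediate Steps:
y(V) = -1/(14*V) (y(V) = -1/(7*(V + V)) = -1/(2*V)/7 = -1/(14*V))
x(R, k) = 9 (x(R, k) = 9 + (2 - 1*2) = 9 + (2 - 2) = 9 + 0 = 9)
P(t, v) = 13483/126 (P(t, v) = (-1/14/(-9) + 107) + (t - t) = (-1/14*(-⅑) + 107) + 0 = (1/126 + 107) + 0 = 13483/126 + 0 = 13483/126)
P(8, x(A(2, -5), -15))/(-9756) = (13483/126)/(-9756) = (13483/126)*(-1/9756) = -13483/1229256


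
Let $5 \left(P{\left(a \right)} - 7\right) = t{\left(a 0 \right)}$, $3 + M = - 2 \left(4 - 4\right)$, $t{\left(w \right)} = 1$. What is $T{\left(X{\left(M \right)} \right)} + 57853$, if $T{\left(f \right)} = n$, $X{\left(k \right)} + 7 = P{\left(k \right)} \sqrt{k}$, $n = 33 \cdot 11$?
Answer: $58216$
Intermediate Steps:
$M = -3$ ($M = -3 - 2 \left(4 - 4\right) = -3 - 0 = -3 + 0 = -3$)
$P{\left(a \right)} = \frac{36}{5}$ ($P{\left(a \right)} = 7 + \frac{1}{5} \cdot 1 = 7 + \frac{1}{5} = \frac{36}{5}$)
$n = 363$
$X{\left(k \right)} = -7 + \frac{36 \sqrt{k}}{5}$
$T{\left(f \right)} = 363$
$T{\left(X{\left(M \right)} \right)} + 57853 = 363 + 57853 = 58216$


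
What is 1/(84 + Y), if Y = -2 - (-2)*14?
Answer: 1/110 ≈ 0.0090909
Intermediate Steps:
Y = 26 (Y = -2 - 2*(-14) = -2 + 28 = 26)
1/(84 + Y) = 1/(84 + 26) = 1/110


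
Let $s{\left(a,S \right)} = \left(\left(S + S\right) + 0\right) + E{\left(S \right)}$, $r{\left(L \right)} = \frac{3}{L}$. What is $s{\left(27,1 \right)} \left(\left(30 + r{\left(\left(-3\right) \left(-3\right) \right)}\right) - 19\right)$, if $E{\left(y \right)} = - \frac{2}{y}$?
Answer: $0$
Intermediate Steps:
$s{\left(a,S \right)} = - \frac{2}{S} + 2 S$ ($s{\left(a,S \right)} = \left(\left(S + S\right) + 0\right) - \frac{2}{S} = \left(2 S + 0\right) - \frac{2}{S} = 2 S - \frac{2}{S} = - \frac{2}{S} + 2 S$)
$s{\left(27,1 \right)} \left(\left(30 + r{\left(\left(-3\right) \left(-3\right) \right)}\right) - 19\right) = \left(- \frac{2}{1} + 2 \cdot 1\right) \left(\left(30 + \frac{3}{\left(-3\right) \left(-3\right)}\right) - 19\right) = \left(\left(-2\right) 1 + 2\right) \left(\left(30 + \frac{3}{9}\right) - 19\right) = \left(-2 + 2\right) \left(\left(30 + 3 \cdot \frac{1}{9}\right) - 19\right) = 0 \left(\left(30 + \frac{1}{3}\right) - 19\right) = 0 \left(\frac{91}{3} - 19\right) = 0 \cdot \frac{34}{3} = 0$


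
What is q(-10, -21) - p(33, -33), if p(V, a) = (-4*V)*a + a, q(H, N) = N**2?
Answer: -3882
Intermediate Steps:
p(V, a) = a - 4*V*a (p(V, a) = -4*V*a + a = a - 4*V*a)
q(-10, -21) - p(33, -33) = (-21)**2 - (-33)*(1 - 4*33) = 441 - (-33)*(1 - 132) = 441 - (-33)*(-131) = 441 - 1*4323 = 441 - 4323 = -3882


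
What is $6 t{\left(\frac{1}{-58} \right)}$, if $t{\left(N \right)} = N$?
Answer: $- \frac{3}{29} \approx -0.10345$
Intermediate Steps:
$6 t{\left(\frac{1}{-58} \right)} = \frac{6}{-58} = 6 \left(- \frac{1}{58}\right) = - \frac{3}{29}$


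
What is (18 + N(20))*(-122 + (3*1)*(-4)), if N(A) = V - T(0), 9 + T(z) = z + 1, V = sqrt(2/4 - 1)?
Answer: -3484 - 67*I*sqrt(2) ≈ -3484.0 - 94.752*I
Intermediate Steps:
V = I*sqrt(2)/2 (V = sqrt(2*(1/4) - 1) = sqrt(1/2 - 1) = sqrt(-1/2) = I*sqrt(2)/2 ≈ 0.70711*I)
T(z) = -8 + z (T(z) = -9 + (z + 1) = -9 + (1 + z) = -8 + z)
N(A) = 8 + I*sqrt(2)/2 (N(A) = I*sqrt(2)/2 - (-8 + 0) = I*sqrt(2)/2 - 1*(-8) = I*sqrt(2)/2 + 8 = 8 + I*sqrt(2)/2)
(18 + N(20))*(-122 + (3*1)*(-4)) = (18 + (8 + I*sqrt(2)/2))*(-122 + (3*1)*(-4)) = (26 + I*sqrt(2)/2)*(-122 + 3*(-4)) = (26 + I*sqrt(2)/2)*(-122 - 12) = (26 + I*sqrt(2)/2)*(-134) = -3484 - 67*I*sqrt(2)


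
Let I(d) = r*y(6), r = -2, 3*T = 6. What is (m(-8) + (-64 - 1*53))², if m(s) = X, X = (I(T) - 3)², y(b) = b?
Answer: 11664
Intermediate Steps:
T = 2 (T = (⅓)*6 = 2)
I(d) = -12 (I(d) = -2*6 = -12)
X = 225 (X = (-12 - 3)² = (-15)² = 225)
m(s) = 225
(m(-8) + (-64 - 1*53))² = (225 + (-64 - 1*53))² = (225 + (-64 - 53))² = (225 - 117)² = 108² = 11664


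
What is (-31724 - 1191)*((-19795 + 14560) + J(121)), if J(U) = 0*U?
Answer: 172310025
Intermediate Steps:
J(U) = 0
(-31724 - 1191)*((-19795 + 14560) + J(121)) = (-31724 - 1191)*((-19795 + 14560) + 0) = -32915*(-5235 + 0) = -32915*(-5235) = 172310025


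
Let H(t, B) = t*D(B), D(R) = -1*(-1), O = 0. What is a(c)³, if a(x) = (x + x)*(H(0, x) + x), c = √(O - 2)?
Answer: -64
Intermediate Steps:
D(R) = 1
c = I*√2 (c = √(0 - 2) = √(-2) = I*√2 ≈ 1.4142*I)
H(t, B) = t (H(t, B) = t*1 = t)
a(x) = 2*x² (a(x) = (x + x)*(0 + x) = (2*x)*x = 2*x²)
a(c)³ = (2*(I*√2)²)³ = (2*(-2))³ = (-4)³ = -64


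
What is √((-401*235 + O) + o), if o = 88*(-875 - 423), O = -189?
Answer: 2*I*√52162 ≈ 456.78*I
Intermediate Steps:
o = -114224 (o = 88*(-1298) = -114224)
√((-401*235 + O) + o) = √((-401*235 - 189) - 114224) = √((-94235 - 189) - 114224) = √(-94424 - 114224) = √(-208648) = 2*I*√52162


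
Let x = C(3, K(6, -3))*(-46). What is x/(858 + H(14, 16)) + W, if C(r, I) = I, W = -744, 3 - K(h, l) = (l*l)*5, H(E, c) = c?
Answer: -14094/19 ≈ -741.79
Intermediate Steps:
K(h, l) = 3 - 5*l² (K(h, l) = 3 - l*l*5 = 3 - l²*5 = 3 - 5*l²)
x = 1932 (x = (3 - 5*(-3)²)*(-46) = (3 - 5*9)*(-46) = (3 - 45)*(-46) = -42*(-46) = 1932)
x/(858 + H(14, 16)) + W = 1932/(858 + 16) - 744 = 1932/874 - 744 = (1/874)*1932 - 744 = 42/19 - 744 = -14094/19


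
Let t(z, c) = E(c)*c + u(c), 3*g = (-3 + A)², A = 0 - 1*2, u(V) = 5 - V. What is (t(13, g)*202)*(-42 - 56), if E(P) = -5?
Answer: 890820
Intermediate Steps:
A = -2 (A = 0 - 2 = -2)
g = 25/3 (g = (-3 - 2)²/3 = (⅓)*(-5)² = (⅓)*25 = 25/3 ≈ 8.3333)
t(z, c) = 5 - 6*c (t(z, c) = -5*c + (5 - c) = 5 - 6*c)
(t(13, g)*202)*(-42 - 56) = ((5 - 6*25/3)*202)*(-42 - 56) = ((5 - 50)*202)*(-98) = -45*202*(-98) = -9090*(-98) = 890820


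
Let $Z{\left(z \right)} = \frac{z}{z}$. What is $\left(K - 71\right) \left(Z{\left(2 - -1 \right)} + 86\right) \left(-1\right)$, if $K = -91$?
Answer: $14094$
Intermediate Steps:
$Z{\left(z \right)} = 1$
$\left(K - 71\right) \left(Z{\left(2 - -1 \right)} + 86\right) \left(-1\right) = \left(-91 - 71\right) \left(1 + 86\right) \left(-1\right) = \left(-162\right) 87 \left(-1\right) = \left(-14094\right) \left(-1\right) = 14094$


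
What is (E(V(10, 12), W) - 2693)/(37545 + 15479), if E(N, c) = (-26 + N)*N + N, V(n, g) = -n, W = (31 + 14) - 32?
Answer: -2343/53024 ≈ -0.044188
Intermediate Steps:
W = 13 (W = 45 - 32 = 13)
E(N, c) = N + N*(-26 + N) (E(N, c) = N*(-26 + N) + N = N + N*(-26 + N))
(E(V(10, 12), W) - 2693)/(37545 + 15479) = ((-1*10)*(-25 - 1*10) - 2693)/(37545 + 15479) = (-10*(-25 - 10) - 2693)/53024 = (-10*(-35) - 2693)*(1/53024) = (350 - 2693)*(1/53024) = -2343*1/53024 = -2343/53024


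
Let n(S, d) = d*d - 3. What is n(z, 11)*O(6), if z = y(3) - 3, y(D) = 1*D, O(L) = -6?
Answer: -708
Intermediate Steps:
y(D) = D
z = 0 (z = 3 - 3 = 0)
n(S, d) = -3 + d² (n(S, d) = d² - 3 = -3 + d²)
n(z, 11)*O(6) = (-3 + 11²)*(-6) = (-3 + 121)*(-6) = 118*(-6) = -708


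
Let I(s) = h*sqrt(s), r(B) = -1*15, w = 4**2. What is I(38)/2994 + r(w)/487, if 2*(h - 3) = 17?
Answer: -15/487 + 23*sqrt(38)/5988 ≈ -0.0071232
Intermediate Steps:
h = 23/2 (h = 3 + (1/2)*17 = 3 + 17/2 = 23/2 ≈ 11.500)
w = 16
r(B) = -15
I(s) = 23*sqrt(s)/2
I(38)/2994 + r(w)/487 = (23*sqrt(38)/2)/2994 - 15/487 = (23*sqrt(38)/2)*(1/2994) - 15*1/487 = 23*sqrt(38)/5988 - 15/487 = -15/487 + 23*sqrt(38)/5988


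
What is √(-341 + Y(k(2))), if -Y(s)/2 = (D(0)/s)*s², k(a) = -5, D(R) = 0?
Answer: I*√341 ≈ 18.466*I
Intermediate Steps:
Y(s) = 0 (Y(s) = -2*0/s*s² = -0*s² = -2*0 = 0)
√(-341 + Y(k(2))) = √(-341 + 0) = √(-341) = I*√341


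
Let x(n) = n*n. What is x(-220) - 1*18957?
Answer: 29443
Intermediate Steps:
x(n) = n²
x(-220) - 1*18957 = (-220)² - 1*18957 = 48400 - 18957 = 29443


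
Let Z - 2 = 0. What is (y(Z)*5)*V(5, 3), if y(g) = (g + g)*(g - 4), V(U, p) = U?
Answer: -200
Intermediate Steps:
Z = 2 (Z = 2 + 0 = 2)
y(g) = 2*g*(-4 + g) (y(g) = (2*g)*(-4 + g) = 2*g*(-4 + g))
(y(Z)*5)*V(5, 3) = ((2*2*(-4 + 2))*5)*5 = ((2*2*(-2))*5)*5 = -8*5*5 = -40*5 = -200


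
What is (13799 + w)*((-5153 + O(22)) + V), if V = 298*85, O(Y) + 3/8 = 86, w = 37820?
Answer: 8367491519/8 ≈ 1.0459e+9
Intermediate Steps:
O(Y) = 685/8 (O(Y) = -3/8 + 86 = 685/8)
V = 25330
(13799 + w)*((-5153 + O(22)) + V) = (13799 + 37820)*((-5153 + 685/8) + 25330) = 51619*(-40539/8 + 25330) = 51619*(162101/8) = 8367491519/8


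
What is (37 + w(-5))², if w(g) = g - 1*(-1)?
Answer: 1089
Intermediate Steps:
w(g) = 1 + g (w(g) = g + 1 = 1 + g)
(37 + w(-5))² = (37 + (1 - 5))² = (37 - 4)² = 33² = 1089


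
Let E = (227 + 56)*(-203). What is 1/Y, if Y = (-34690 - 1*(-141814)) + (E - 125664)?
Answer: -1/75989 ≈ -1.3160e-5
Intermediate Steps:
E = -57449 (E = 283*(-203) = -57449)
Y = -75989 (Y = (-34690 - 1*(-141814)) + (-57449 - 125664) = (-34690 + 141814) - 183113 = 107124 - 183113 = -75989)
1/Y = 1/(-75989) = -1/75989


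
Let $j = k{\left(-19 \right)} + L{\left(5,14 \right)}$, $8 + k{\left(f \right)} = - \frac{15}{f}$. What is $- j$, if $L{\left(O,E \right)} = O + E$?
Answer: $- \frac{224}{19} \approx -11.789$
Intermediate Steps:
$L{\left(O,E \right)} = E + O$
$k{\left(f \right)} = -8 - \frac{15}{f}$
$j = \frac{224}{19}$ ($j = \left(-8 - \frac{15}{-19}\right) + \left(14 + 5\right) = \left(-8 - - \frac{15}{19}\right) + 19 = \left(-8 + \frac{15}{19}\right) + 19 = - \frac{137}{19} + 19 = \frac{224}{19} \approx 11.789$)
$- j = \left(-1\right) \frac{224}{19} = - \frac{224}{19}$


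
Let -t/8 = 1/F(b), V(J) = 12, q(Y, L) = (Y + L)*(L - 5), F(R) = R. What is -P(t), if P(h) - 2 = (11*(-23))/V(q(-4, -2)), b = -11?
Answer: 229/12 ≈ 19.083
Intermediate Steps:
q(Y, L) = (-5 + L)*(L + Y) (q(Y, L) = (L + Y)*(-5 + L) = (-5 + L)*(L + Y))
t = 8/11 (t = -8/(-11) = -8*(-1/11) = 8/11 ≈ 0.72727)
P(h) = -229/12 (P(h) = 2 + (11*(-23))/12 = 2 - 253*1/12 = 2 - 253/12 = -229/12)
-P(t) = -1*(-229/12) = 229/12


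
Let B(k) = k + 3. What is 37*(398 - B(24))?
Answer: 13727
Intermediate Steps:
B(k) = 3 + k
37*(398 - B(24)) = 37*(398 - (3 + 24)) = 37*(398 - 1*27) = 37*(398 - 27) = 37*371 = 13727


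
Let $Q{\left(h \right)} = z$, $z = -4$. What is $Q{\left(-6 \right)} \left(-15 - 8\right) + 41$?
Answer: $133$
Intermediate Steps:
$Q{\left(h \right)} = -4$
$Q{\left(-6 \right)} \left(-15 - 8\right) + 41 = - 4 \left(-15 - 8\right) + 41 = \left(-4\right) \left(-23\right) + 41 = 92 + 41 = 133$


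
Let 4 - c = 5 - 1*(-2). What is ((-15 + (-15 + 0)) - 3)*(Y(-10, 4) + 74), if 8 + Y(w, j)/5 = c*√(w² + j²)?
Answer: -1122 + 990*√29 ≈ 4209.3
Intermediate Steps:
c = -3 (c = 4 - (5 - 1*(-2)) = 4 - (5 + 2) = 4 - 1*7 = 4 - 7 = -3)
Y(w, j) = -40 - 15*√(j² + w²) (Y(w, j) = -40 + 5*(-3*√(w² + j²)) = -40 + 5*(-3*√(j² + w²)) = -40 - 15*√(j² + w²))
((-15 + (-15 + 0)) - 3)*(Y(-10, 4) + 74) = ((-15 + (-15 + 0)) - 3)*((-40 - 15*√(4² + (-10)²)) + 74) = ((-15 - 15) - 3)*((-40 - 15*√(16 + 100)) + 74) = (-30 - 3)*((-40 - 30*√29) + 74) = -33*((-40 - 30*√29) + 74) = -33*(34 - 30*√29) = -1122 + 990*√29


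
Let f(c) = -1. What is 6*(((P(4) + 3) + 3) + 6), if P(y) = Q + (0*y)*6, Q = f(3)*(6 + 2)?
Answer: 24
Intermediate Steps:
Q = -8 (Q = -(6 + 2) = -1*8 = -8)
P(y) = -8 (P(y) = -8 + (0*y)*6 = -8 + 0*6 = -8 + 0 = -8)
6*(((P(4) + 3) + 3) + 6) = 6*(((-8 + 3) + 3) + 6) = 6*((-5 + 3) + 6) = 6*(-2 + 6) = 6*4 = 24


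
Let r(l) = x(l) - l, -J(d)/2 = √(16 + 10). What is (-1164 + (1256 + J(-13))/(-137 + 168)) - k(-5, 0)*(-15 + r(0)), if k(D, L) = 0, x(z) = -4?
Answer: -34828/31 - 2*√26/31 ≈ -1123.8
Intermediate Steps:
J(d) = -2*√26 (J(d) = -2*√(16 + 10) = -2*√26)
r(l) = -4 - l
(-1164 + (1256 + J(-13))/(-137 + 168)) - k(-5, 0)*(-15 + r(0)) = (-1164 + (1256 - 2*√26)/(-137 + 168)) - 0*(-15 + (-4 - 1*0)) = (-1164 + (1256 - 2*√26)/31) - 0*(-15 + (-4 + 0)) = (-1164 + (1256 - 2*√26)*(1/31)) - 0*(-15 - 4) = (-1164 + (1256/31 - 2*√26/31)) - 0*(-19) = (-34828/31 - 2*√26/31) - 1*0 = (-34828/31 - 2*√26/31) + 0 = -34828/31 - 2*√26/31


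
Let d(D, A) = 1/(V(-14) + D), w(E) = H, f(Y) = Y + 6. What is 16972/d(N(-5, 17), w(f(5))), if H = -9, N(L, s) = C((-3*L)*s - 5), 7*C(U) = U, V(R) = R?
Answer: 2579744/7 ≈ 3.6854e+5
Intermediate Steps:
C(U) = U/7
N(L, s) = -5/7 - 3*L*s/7 (N(L, s) = ((-3*L)*s - 5)/7 = (-3*L*s - 5)/7 = (-5 - 3*L*s)/7 = -5/7 - 3*L*s/7)
f(Y) = 6 + Y
w(E) = -9
d(D, A) = 1/(-14 + D)
16972/d(N(-5, 17), w(f(5))) = 16972/(1/(-14 + (-5/7 - 3/7*(-5)*17))) = 16972/(1/(-14 + (-5/7 + 255/7))) = 16972/(1/(-14 + 250/7)) = 16972/(1/(152/7)) = 16972/(7/152) = 16972*(152/7) = 2579744/7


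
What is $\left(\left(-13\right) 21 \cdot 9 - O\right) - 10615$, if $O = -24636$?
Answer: $11564$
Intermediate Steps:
$\left(\left(-13\right) 21 \cdot 9 - O\right) - 10615 = \left(\left(-13\right) 21 \cdot 9 - -24636\right) - 10615 = \left(\left(-273\right) 9 + 24636\right) - 10615 = \left(-2457 + 24636\right) - 10615 = 22179 - 10615 = 11564$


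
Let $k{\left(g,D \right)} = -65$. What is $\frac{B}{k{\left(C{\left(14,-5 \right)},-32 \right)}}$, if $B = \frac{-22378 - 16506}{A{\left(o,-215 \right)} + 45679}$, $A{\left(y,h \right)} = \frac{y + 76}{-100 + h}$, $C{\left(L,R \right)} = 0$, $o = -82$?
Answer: $\frac{816564}{62351861} \approx 0.013096$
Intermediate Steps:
$A{\left(y,h \right)} = \frac{76 + y}{-100 + h}$
$B = - \frac{4082820}{4796297}$ ($B = \frac{-22378 - 16506}{\frac{76 - 82}{-100 - 215} + 45679} = - \frac{38884}{\frac{1}{-315} \left(-6\right) + 45679} = - \frac{38884}{\left(- \frac{1}{315}\right) \left(-6\right) + 45679} = - \frac{38884}{\frac{2}{105} + 45679} = - \frac{38884}{\frac{4796297}{105}} = \left(-38884\right) \frac{105}{4796297} = - \frac{4082820}{4796297} \approx -0.85124$)
$\frac{B}{k{\left(C{\left(14,-5 \right)},-32 \right)}} = - \frac{4082820}{4796297 \left(-65\right)} = \left(- \frac{4082820}{4796297}\right) \left(- \frac{1}{65}\right) = \frac{816564}{62351861}$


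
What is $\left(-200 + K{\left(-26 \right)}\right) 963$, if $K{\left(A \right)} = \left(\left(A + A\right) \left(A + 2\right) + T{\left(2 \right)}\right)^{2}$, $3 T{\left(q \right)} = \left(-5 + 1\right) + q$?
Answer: $1498081748$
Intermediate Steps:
$T{\left(q \right)} = - \frac{4}{3} + \frac{q}{3}$ ($T{\left(q \right)} = \frac{\left(-5 + 1\right) + q}{3} = \frac{-4 + q}{3} = - \frac{4}{3} + \frac{q}{3}$)
$K{\left(A \right)} = \left(- \frac{2}{3} + 2 A \left(2 + A\right)\right)^{2}$ ($K{\left(A \right)} = \left(\left(A + A\right) \left(A + 2\right) + \left(- \frac{4}{3} + \frac{1}{3} \cdot 2\right)\right)^{2} = \left(2 A \left(2 + A\right) + \left(- \frac{4}{3} + \frac{2}{3}\right)\right)^{2} = \left(2 A \left(2 + A\right) - \frac{2}{3}\right)^{2} = \left(- \frac{2}{3} + 2 A \left(2 + A\right)\right)^{2}$)
$\left(-200 + K{\left(-26 \right)}\right) 963 = \left(-200 + \frac{4 \left(-1 + 3 \left(-26\right)^{2} + 6 \left(-26\right)\right)^{2}}{9}\right) 963 = \left(-200 + \frac{4 \left(-1 + 3 \cdot 676 - 156\right)^{2}}{9}\right) 963 = \left(-200 + \frac{4 \left(-1 + 2028 - 156\right)^{2}}{9}\right) 963 = \left(-200 + \frac{4 \cdot 1871^{2}}{9}\right) 963 = \left(-200 + \frac{4}{9} \cdot 3500641\right) 963 = \left(-200 + \frac{14002564}{9}\right) 963 = \frac{14000764}{9} \cdot 963 = 1498081748$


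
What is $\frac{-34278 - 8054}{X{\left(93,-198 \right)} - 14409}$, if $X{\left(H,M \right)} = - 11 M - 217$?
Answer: $\frac{10583}{3112} \approx 3.4007$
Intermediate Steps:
$X{\left(H,M \right)} = -217 - 11 M$
$\frac{-34278 - 8054}{X{\left(93,-198 \right)} - 14409} = \frac{-34278 - 8054}{\left(-217 - -2178\right) - 14409} = - \frac{42332}{\left(-217 + 2178\right) - 14409} = - \frac{42332}{1961 - 14409} = - \frac{42332}{-12448} = \left(-42332\right) \left(- \frac{1}{12448}\right) = \frac{10583}{3112}$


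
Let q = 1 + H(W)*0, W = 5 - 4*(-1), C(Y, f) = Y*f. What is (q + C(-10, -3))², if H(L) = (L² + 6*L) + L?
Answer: 961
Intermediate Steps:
W = 9 (W = 5 + 4 = 9)
H(L) = L² + 7*L
q = 1 (q = 1 + (9*(7 + 9))*0 = 1 + (9*16)*0 = 1 + 144*0 = 1 + 0 = 1)
(q + C(-10, -3))² = (1 - 10*(-3))² = (1 + 30)² = 31² = 961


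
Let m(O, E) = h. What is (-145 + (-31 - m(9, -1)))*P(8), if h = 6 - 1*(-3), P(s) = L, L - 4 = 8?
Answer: -2220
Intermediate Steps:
L = 12 (L = 4 + 8 = 12)
P(s) = 12
h = 9 (h = 6 + 3 = 9)
m(O, E) = 9
(-145 + (-31 - m(9, -1)))*P(8) = (-145 + (-31 - 1*9))*12 = (-145 + (-31 - 9))*12 = (-145 - 40)*12 = -185*12 = -2220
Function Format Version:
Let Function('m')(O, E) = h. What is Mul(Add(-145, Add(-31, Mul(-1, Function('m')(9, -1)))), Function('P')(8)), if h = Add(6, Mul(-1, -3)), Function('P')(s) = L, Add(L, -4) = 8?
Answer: -2220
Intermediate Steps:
L = 12 (L = Add(4, 8) = 12)
Function('P')(s) = 12
h = 9 (h = Add(6, 3) = 9)
Function('m')(O, E) = 9
Mul(Add(-145, Add(-31, Mul(-1, Function('m')(9, -1)))), Function('P')(8)) = Mul(Add(-145, Add(-31, Mul(-1, 9))), 12) = Mul(Add(-145, Add(-31, -9)), 12) = Mul(Add(-145, -40), 12) = Mul(-185, 12) = -2220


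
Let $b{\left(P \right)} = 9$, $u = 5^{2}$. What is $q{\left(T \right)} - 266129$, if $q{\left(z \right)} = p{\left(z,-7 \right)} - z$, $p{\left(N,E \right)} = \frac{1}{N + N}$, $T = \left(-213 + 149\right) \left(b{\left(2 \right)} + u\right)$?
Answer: $- \frac{1148723457}{4352} \approx -2.6395 \cdot 10^{5}$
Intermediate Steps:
$u = 25$
$T = -2176$ ($T = \left(-213 + 149\right) \left(9 + 25\right) = \left(-64\right) 34 = -2176$)
$p{\left(N,E \right)} = \frac{1}{2 N}$
$q{\left(z \right)} = \frac{1}{2 z} - z$
$q{\left(T \right)} - 266129 = \left(\frac{1}{2 \left(-2176\right)} - -2176\right) - 266129 = \left(\frac{1}{2} \left(- \frac{1}{2176}\right) + 2176\right) - 266129 = \left(- \frac{1}{4352} + 2176\right) - 266129 = \frac{9469951}{4352} - 266129 = - \frac{1148723457}{4352}$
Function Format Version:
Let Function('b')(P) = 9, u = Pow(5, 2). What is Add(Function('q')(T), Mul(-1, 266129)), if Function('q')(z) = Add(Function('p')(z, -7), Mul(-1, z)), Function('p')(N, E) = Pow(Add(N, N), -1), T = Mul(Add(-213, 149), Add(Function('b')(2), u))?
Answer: Rational(-1148723457, 4352) ≈ -2.6395e+5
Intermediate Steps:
u = 25
T = -2176 (T = Mul(Add(-213, 149), Add(9, 25)) = Mul(-64, 34) = -2176)
Function('p')(N, E) = Mul(Rational(1, 2), Pow(N, -1)) (Function('p')(N, E) = Pow(Mul(2, N), -1) = Mul(Rational(1, 2), Pow(N, -1)))
Function('q')(z) = Add(Mul(Rational(1, 2), Pow(z, -1)), Mul(-1, z))
Add(Function('q')(T), Mul(-1, 266129)) = Add(Add(Mul(Rational(1, 2), Pow(-2176, -1)), Mul(-1, -2176)), Mul(-1, 266129)) = Add(Add(Mul(Rational(1, 2), Rational(-1, 2176)), 2176), -266129) = Add(Add(Rational(-1, 4352), 2176), -266129) = Add(Rational(9469951, 4352), -266129) = Rational(-1148723457, 4352)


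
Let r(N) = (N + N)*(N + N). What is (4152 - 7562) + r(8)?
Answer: -3154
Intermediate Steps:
r(N) = 4*N**2 (r(N) = (2*N)*(2*N) = 4*N**2)
(4152 - 7562) + r(8) = (4152 - 7562) + 4*8**2 = -3410 + 4*64 = -3410 + 256 = -3154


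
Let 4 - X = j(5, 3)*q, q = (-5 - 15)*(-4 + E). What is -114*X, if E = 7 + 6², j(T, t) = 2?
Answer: -178296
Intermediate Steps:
E = 43 (E = 7 + 36 = 43)
q = -780 (q = (-5 - 15)*(-4 + 43) = -20*39 = -780)
X = 1564 (X = 4 - 2*(-780) = 4 - 1*(-1560) = 4 + 1560 = 1564)
-114*X = -114*1564 = -178296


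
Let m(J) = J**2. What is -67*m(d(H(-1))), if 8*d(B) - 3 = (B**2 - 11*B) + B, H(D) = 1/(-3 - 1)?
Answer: -530707/16384 ≈ -32.392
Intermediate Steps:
H(D) = -1/4 (H(D) = 1/(-4) = -1/4)
d(B) = 3/8 - 5*B/4 + B**2/8 (d(B) = 3/8 + ((B**2 - 11*B) + B)/8 = 3/8 + (B**2 - 10*B)/8 = 3/8 + (-5*B/4 + B**2/8) = 3/8 - 5*B/4 + B**2/8)
-67*m(d(H(-1))) = -67*(3/8 - 5/4*(-1/4) + (-1/4)**2/8)**2 = -67*(3/8 + 5/16 + (1/8)*(1/16))**2 = -67*(3/8 + 5/16 + 1/128)**2 = -67*(89/128)**2 = -67*7921/16384 = -530707/16384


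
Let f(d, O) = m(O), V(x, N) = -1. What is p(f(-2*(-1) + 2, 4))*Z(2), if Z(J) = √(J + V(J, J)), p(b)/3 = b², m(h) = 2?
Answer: 12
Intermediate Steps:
f(d, O) = 2
p(b) = 3*b²
Z(J) = √(-1 + J) (Z(J) = √(J - 1) = √(-1 + J))
p(f(-2*(-1) + 2, 4))*Z(2) = (3*2²)*√(-1 + 2) = (3*4)*√1 = 12*1 = 12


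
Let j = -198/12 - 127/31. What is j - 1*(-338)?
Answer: 19679/62 ≈ 317.40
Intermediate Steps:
j = -1277/62 (j = -198*1/12 - 127*1/31 = -33/2 - 127/31 = -1277/62 ≈ -20.597)
j - 1*(-338) = -1277/62 - 1*(-338) = -1277/62 + 338 = 19679/62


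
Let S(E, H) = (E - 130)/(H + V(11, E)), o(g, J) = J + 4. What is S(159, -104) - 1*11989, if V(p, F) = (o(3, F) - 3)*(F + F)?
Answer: -608753435/50776 ≈ -11989.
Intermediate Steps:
o(g, J) = 4 + J
V(p, F) = 2*F*(1 + F) (V(p, F) = ((4 + F) - 3)*(F + F) = (1 + F)*(2*F) = 2*F*(1 + F))
S(E, H) = (-130 + E)/(H + 2*E*(1 + E)) (S(E, H) = (E - 130)/(H + 2*E*(1 + E)) = (-130 + E)/(H + 2*E*(1 + E)))
S(159, -104) - 1*11989 = (-130 + 159)/(-104 + 2*159*(1 + 159)) - 1*11989 = 29/(-104 + 2*159*160) - 11989 = 29/(-104 + 50880) - 11989 = 29/50776 - 11989 = -608753435/50776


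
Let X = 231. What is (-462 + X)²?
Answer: 53361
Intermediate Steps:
(-462 + X)² = (-462 + 231)² = (-231)² = 53361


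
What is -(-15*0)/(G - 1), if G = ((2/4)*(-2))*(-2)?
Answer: 0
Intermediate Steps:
G = 2 (G = ((2*(¼))*(-2))*(-2) = ((½)*(-2))*(-2) = -1*(-2) = 2)
-(-15*0)/(G - 1) = -(-15*0)/(2 - 1) = -0/1 = -0 = -1*0 = 0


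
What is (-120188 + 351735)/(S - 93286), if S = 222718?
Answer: 231547/129432 ≈ 1.7889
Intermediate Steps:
(-120188 + 351735)/(S - 93286) = (-120188 + 351735)/(222718 - 93286) = 231547/129432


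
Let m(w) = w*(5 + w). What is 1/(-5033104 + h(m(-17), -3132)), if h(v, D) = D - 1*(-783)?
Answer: -1/5035453 ≈ -1.9859e-7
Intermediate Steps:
h(v, D) = 783 + D (h(v, D) = D + 783 = 783 + D)
1/(-5033104 + h(m(-17), -3132)) = 1/(-5033104 + (783 - 3132)) = 1/(-5033104 - 2349) = 1/(-5035453) = -1/5035453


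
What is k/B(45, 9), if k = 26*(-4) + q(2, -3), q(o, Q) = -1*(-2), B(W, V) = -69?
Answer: 34/23 ≈ 1.4783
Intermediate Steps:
q(o, Q) = 2
k = -102 (k = 26*(-4) + 2 = -104 + 2 = -102)
k/B(45, 9) = -102/(-69) = -102*(-1/69) = 34/23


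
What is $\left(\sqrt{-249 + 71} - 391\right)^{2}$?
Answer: $\left(391 - i \sqrt{178}\right)^{2} \approx 1.527 \cdot 10^{5} - 10433.0 i$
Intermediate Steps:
$\left(\sqrt{-249 + 71} - 391\right)^{2} = \left(\sqrt{-178} - 391\right)^{2} = \left(i \sqrt{178} - 391\right)^{2} = \left(-391 + i \sqrt{178}\right)^{2}$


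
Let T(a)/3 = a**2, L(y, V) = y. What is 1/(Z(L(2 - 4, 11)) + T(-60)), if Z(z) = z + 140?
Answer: 1/10938 ≈ 9.1424e-5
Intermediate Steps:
Z(z) = 140 + z
T(a) = 3*a**2
1/(Z(L(2 - 4, 11)) + T(-60)) = 1/((140 + (2 - 4)) + 3*(-60)**2) = 1/((140 - 2) + 3*3600) = 1/(138 + 10800) = 1/10938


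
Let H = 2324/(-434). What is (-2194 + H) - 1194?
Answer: -105194/31 ≈ -3393.4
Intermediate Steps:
H = -166/31 (H = 2324*(-1/434) = -166/31 ≈ -5.3548)
(-2194 + H) - 1194 = (-2194 - 166/31) - 1194 = -68180/31 - 1194 = -105194/31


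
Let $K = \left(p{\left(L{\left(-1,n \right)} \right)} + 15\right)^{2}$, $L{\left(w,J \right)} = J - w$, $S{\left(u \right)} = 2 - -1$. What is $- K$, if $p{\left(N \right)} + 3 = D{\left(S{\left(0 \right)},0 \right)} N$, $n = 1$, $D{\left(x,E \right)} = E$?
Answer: $-144$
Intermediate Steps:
$S{\left(u \right)} = 3$ ($S{\left(u \right)} = 2 + 1 = 3$)
$p{\left(N \right)} = -3$ ($p{\left(N \right)} = -3 + 0 N = -3 + 0 = -3$)
$K = 144$ ($K = \left(-3 + 15\right)^{2} = 12^{2} = 144$)
$- K = \left(-1\right) 144 = -144$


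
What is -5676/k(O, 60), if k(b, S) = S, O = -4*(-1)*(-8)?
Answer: -473/5 ≈ -94.600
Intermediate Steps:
O = -32 (O = 4*(-8) = -32)
-5676/k(O, 60) = -5676/60 = -5676*1/60 = -473/5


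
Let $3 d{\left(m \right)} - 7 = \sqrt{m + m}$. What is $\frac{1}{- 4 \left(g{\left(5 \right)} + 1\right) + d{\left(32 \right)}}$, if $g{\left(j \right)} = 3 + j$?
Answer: $- \frac{1}{31} \approx -0.032258$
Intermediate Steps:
$d{\left(m \right)} = \frac{7}{3} + \frac{\sqrt{2} \sqrt{m}}{3}$ ($d{\left(m \right)} = \frac{7}{3} + \frac{\sqrt{m + m}}{3} = \frac{7}{3} + \frac{\sqrt{2 m}}{3} = \frac{7}{3} + \frac{\sqrt{2} \sqrt{m}}{3}$)
$\frac{1}{- 4 \left(g{\left(5 \right)} + 1\right) + d{\left(32 \right)}} = \frac{1}{- 4 \left(\left(3 + 5\right) + 1\right) + \left(\frac{7}{3} + \frac{\sqrt{2} \sqrt{32}}{3}\right)} = \frac{1}{- 4 \left(8 + 1\right) + \left(\frac{7}{3} + \frac{\sqrt{2} \cdot 4 \sqrt{2}}{3}\right)} = \frac{1}{\left(-4\right) 9 + \left(\frac{7}{3} + \frac{8}{3}\right)} = \frac{1}{-36 + 5} = \frac{1}{-31} = - \frac{1}{31}$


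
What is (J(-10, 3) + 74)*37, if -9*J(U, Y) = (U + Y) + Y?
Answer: 24790/9 ≈ 2754.4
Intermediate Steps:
J(U, Y) = -2*Y/9 - U/9 (J(U, Y) = -((U + Y) + Y)/9 = -(U + 2*Y)/9 = -2*Y/9 - U/9)
(J(-10, 3) + 74)*37 = ((-2/9*3 - ⅑*(-10)) + 74)*37 = ((-⅔ + 10/9) + 74)*37 = (4/9 + 74)*37 = (670/9)*37 = 24790/9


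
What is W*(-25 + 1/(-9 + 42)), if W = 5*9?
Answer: -12360/11 ≈ -1123.6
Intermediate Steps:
W = 45
W*(-25 + 1/(-9 + 42)) = 45*(-25 + 1/(-9 + 42)) = 45*(-25 + 1/33) = 45*(-824/33) = -12360/11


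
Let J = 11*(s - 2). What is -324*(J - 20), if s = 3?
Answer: 2916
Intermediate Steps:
J = 11 (J = 11*(3 - 2) = 11*1 = 11)
-324*(J - 20) = -324*(11 - 20) = -324*(-9) = 2916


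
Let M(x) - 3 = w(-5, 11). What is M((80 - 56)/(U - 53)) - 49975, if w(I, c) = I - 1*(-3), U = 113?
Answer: -49974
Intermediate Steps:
w(I, c) = 3 + I (w(I, c) = I + 3 = 3 + I)
M(x) = 1 (M(x) = 3 + (3 - 5) = 3 - 2 = 1)
M((80 - 56)/(U - 53)) - 49975 = 1 - 49975 = -49974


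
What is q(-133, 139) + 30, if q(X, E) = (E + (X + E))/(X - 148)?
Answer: 8285/281 ≈ 29.484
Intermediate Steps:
q(X, E) = (X + 2*E)/(-148 + X) (q(X, E) = (E + (E + X))/(-148 + X) = (X + 2*E)/(-148 + X))
q(-133, 139) + 30 = (-133 + 2*139)/(-148 - 133) + 30 = (-133 + 278)/(-281) + 30 = -1/281*145 + 30 = -145/281 + 30 = 8285/281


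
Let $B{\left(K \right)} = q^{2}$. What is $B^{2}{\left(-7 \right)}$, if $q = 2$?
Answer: $16$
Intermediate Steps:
$B{\left(K \right)} = 4$ ($B{\left(K \right)} = 2^{2} = 4$)
$B^{2}{\left(-7 \right)} = 4^{2} = 16$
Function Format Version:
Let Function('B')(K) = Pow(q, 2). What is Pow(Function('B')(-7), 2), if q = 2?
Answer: 16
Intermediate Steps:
Function('B')(K) = 4 (Function('B')(K) = Pow(2, 2) = 4)
Pow(Function('B')(-7), 2) = Pow(4, 2) = 16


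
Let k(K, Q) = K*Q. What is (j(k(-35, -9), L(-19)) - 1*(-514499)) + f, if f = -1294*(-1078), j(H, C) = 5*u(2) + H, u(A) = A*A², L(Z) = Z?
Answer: 1909786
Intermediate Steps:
u(A) = A³
j(H, C) = 40 + H (j(H, C) = 5*2³ + H = 5*8 + H = 40 + H)
f = 1394932
(j(k(-35, -9), L(-19)) - 1*(-514499)) + f = ((40 - 35*(-9)) - 1*(-514499)) + 1394932 = ((40 + 315) + 514499) + 1394932 = (355 + 514499) + 1394932 = 514854 + 1394932 = 1909786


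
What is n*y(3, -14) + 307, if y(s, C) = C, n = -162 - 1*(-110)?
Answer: 1035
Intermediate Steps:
n = -52 (n = -162 + 110 = -52)
n*y(3, -14) + 307 = -52*(-14) + 307 = 728 + 307 = 1035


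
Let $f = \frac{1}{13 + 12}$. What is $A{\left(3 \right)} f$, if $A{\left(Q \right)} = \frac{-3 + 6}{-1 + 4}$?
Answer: $\frac{1}{25} \approx 0.04$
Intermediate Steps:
$A{\left(Q \right)} = 1$ ($A{\left(Q \right)} = \frac{3}{3} = 3 \cdot \frac{1}{3} = 1$)
$f = \frac{1}{25} \approx 0.04$
$A{\left(3 \right)} f = 1 \cdot \frac{1}{25} = \frac{1}{25}$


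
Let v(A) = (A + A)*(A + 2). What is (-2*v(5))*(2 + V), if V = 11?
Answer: -1820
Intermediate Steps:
v(A) = 2*A*(2 + A) (v(A) = (2*A)*(2 + A) = 2*A*(2 + A))
(-2*v(5))*(2 + V) = (-4*5*(2 + 5))*(2 + 11) = -4*5*7*13 = -2*70*13 = -140*13 = -1820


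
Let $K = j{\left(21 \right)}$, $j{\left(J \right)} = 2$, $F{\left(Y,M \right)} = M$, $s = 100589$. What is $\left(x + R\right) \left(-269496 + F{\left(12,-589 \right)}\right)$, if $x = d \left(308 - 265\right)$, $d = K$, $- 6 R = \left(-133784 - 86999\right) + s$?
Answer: $- \frac{16300980175}{3} \approx -5.4337 \cdot 10^{9}$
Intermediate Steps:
$R = \frac{60097}{3}$ ($R = - \frac{\left(-133784 - 86999\right) + 100589}{6} = - \frac{-220783 + 100589}{6} = \left(- \frac{1}{6}\right) \left(-120194\right) = \frac{60097}{3} \approx 20032.0$)
$K = 2$
$d = 2$
$x = 86$ ($x = 2 \left(308 - 265\right) = 2 \cdot 43 = 86$)
$\left(x + R\right) \left(-269496 + F{\left(12,-589 \right)}\right) = \left(86 + \frac{60097}{3}\right) \left(-269496 - 589\right) = \frac{60355}{3} \left(-270085\right) = - \frac{16300980175}{3}$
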